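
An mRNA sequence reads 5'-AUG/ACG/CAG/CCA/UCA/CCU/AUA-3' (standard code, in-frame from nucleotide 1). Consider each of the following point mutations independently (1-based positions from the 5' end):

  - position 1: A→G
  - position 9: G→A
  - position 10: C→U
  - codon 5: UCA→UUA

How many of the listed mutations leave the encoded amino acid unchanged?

1

Codon 1: AUG (Met) → GUG (Val) — missense.
Codon 3: CAG (Gln) → CAA (Gln) — synonymous.
Codon 4: CCA (Pro) → UCA (Ser) — missense.
Codon 5: UCA (Ser) → UUA (Leu) — missense.
Synonymous: 1 of 4.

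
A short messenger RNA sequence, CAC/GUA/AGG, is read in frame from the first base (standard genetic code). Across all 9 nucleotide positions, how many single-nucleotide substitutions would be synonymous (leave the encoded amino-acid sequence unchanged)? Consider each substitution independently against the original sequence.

Codon 1 (CAC, His): 1 synonymous substitution.
Codon 2 (GUA, Val): 3 synonymous substitutions.
Codon 3 (AGG, Arg): 2 synonymous substitutions.
Total: 1 + 3 + 2 = 6.

6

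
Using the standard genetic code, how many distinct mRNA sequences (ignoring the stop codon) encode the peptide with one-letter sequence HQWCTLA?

His: 2 codons.
Gln: 2 codons.
Trp: 1 codon.
Cys: 2 codons.
Thr: 4 codons.
Leu: 6 codons.
Ala: 4 codons.
2 × 2 × 1 × 2 × 4 × 6 × 4 = 768.

768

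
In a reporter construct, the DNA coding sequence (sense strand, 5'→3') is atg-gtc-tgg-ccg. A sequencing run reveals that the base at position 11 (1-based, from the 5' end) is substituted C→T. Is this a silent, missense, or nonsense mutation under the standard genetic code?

Position 11 falls in codon 4: CCG → Pro.
After the substitution the codon is CTG → Leu.
Pro ≠ Leu, so this is a missense mutation.

missense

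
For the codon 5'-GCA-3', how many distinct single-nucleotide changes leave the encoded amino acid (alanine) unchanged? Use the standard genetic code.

3

Position 1: none → 0 synonymous.
Position 2: none → 0 synonymous.
Position 3: GCU, GCC, GCG → 3 synonymous.
Total: 0 + 0 + 3 = 3.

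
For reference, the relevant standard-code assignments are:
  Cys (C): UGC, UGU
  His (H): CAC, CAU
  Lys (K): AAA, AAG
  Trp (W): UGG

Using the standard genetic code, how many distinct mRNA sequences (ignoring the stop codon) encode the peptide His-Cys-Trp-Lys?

8

His: 2 codons.
Cys: 2 codons.
Trp: 1 codon.
Lys: 2 codons.
2 × 2 × 1 × 2 = 8.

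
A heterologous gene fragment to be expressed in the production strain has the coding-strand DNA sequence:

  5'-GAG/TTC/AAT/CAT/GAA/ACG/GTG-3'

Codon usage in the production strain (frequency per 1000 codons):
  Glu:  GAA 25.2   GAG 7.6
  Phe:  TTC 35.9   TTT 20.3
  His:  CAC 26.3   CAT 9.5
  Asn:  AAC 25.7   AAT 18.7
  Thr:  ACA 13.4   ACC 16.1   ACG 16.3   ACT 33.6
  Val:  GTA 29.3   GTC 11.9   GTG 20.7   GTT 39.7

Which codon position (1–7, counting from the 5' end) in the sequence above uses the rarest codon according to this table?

1

Codon 1 GAG (Glu): 7.6 per 1000.
Codon 2 TTC (Phe): 35.9 per 1000.
Codon 3 AAT (Asn): 18.7 per 1000.
Codon 4 CAT (His): 9.5 per 1000.
Codon 5 GAA (Glu): 25.2 per 1000.
Codon 6 ACG (Thr): 16.3 per 1000.
Codon 7 GTG (Val): 20.7 per 1000.
Lowest frequency is 7.6 at codon 1.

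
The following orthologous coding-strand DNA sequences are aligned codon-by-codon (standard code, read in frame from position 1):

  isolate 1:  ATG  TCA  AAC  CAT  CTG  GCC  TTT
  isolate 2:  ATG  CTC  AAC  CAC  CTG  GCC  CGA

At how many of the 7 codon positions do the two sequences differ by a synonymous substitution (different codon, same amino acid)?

Codon 1: ATG Met / ATG Met — identical.
Codon 2: TCA Ser / CTC Leu — nonsynonymous.
Codon 3: AAC Asn / AAC Asn — identical.
Codon 4: CAT His / CAC His — synonymous.
Codon 5: CTG Leu / CTG Leu — identical.
Codon 6: GCC Ala / GCC Ala — identical.
Codon 7: TTT Phe / CGA Arg — nonsynonymous.
Synonymous differences: 1.

1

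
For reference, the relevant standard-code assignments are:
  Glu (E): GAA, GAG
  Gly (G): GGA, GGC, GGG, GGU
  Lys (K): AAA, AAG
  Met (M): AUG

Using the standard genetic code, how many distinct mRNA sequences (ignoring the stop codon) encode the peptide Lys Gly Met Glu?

16

Lys: 2 codons.
Gly: 4 codons.
Met: 1 codon.
Glu: 2 codons.
2 × 4 × 1 × 2 = 16.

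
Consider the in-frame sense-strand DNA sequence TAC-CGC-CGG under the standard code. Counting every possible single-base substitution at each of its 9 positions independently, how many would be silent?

8

Codon 1 (TAC, Tyr): 1 synonymous substitution.
Codon 2 (CGC, Arg): 3 synonymous substitutions.
Codon 3 (CGG, Arg): 4 synonymous substitutions.
Total: 1 + 3 + 4 = 8.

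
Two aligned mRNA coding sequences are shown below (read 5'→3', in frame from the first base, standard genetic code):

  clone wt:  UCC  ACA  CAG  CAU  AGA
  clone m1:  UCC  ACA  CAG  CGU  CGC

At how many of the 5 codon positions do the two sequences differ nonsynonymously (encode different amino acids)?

Codon 1: UCC Ser / UCC Ser — identical.
Codon 2: ACA Thr / ACA Thr — identical.
Codon 3: CAG Gln / CAG Gln — identical.
Codon 4: CAU His / CGU Arg — nonsynonymous.
Codon 5: AGA Arg / CGC Arg — synonymous.
Nonsynonymous differences: 1.

1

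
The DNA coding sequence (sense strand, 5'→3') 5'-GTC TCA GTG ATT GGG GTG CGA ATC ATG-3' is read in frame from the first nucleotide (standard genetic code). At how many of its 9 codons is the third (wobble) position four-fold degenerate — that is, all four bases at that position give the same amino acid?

Codon 1 GTC (Val): third position 4-fold.
Codon 2 TCA (Ser): third position 4-fold.
Codon 3 GTG (Val): third position 4-fold.
Codon 4 ATT (Ile): third position 3-fold.
Codon 5 GGG (Gly): third position 4-fold.
Codon 6 GTG (Val): third position 4-fold.
Codon 7 CGA (Arg): third position 4-fold.
Codon 8 ATC (Ile): third position 3-fold.
Codon 9 ATG (Met): third position 1-fold.
Four-fold degenerate third positions: 6.

6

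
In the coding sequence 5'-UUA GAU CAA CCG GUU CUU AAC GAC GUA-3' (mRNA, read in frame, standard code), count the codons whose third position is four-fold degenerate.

4

Codon 1 UUA (Leu): third position 2-fold.
Codon 2 GAU (Asp): third position 2-fold.
Codon 3 CAA (Gln): third position 2-fold.
Codon 4 CCG (Pro): third position 4-fold.
Codon 5 GUU (Val): third position 4-fold.
Codon 6 CUU (Leu): third position 4-fold.
Codon 7 AAC (Asn): third position 2-fold.
Codon 8 GAC (Asp): third position 2-fold.
Codon 9 GUA (Val): third position 4-fold.
Four-fold degenerate third positions: 4.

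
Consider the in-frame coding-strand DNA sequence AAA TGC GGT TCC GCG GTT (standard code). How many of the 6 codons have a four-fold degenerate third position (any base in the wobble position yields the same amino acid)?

4

Codon 1 AAA (Lys): third position 2-fold.
Codon 2 TGC (Cys): third position 2-fold.
Codon 3 GGT (Gly): third position 4-fold.
Codon 4 TCC (Ser): third position 4-fold.
Codon 5 GCG (Ala): third position 4-fold.
Codon 6 GTT (Val): third position 4-fold.
Four-fold degenerate third positions: 4.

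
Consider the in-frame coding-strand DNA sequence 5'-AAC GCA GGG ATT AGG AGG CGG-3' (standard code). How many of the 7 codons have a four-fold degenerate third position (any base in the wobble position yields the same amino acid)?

3

Codon 1 AAC (Asn): third position 2-fold.
Codon 2 GCA (Ala): third position 4-fold.
Codon 3 GGG (Gly): third position 4-fold.
Codon 4 ATT (Ile): third position 3-fold.
Codon 5 AGG (Arg): third position 2-fold.
Codon 6 AGG (Arg): third position 2-fold.
Codon 7 CGG (Arg): third position 4-fold.
Four-fold degenerate third positions: 3.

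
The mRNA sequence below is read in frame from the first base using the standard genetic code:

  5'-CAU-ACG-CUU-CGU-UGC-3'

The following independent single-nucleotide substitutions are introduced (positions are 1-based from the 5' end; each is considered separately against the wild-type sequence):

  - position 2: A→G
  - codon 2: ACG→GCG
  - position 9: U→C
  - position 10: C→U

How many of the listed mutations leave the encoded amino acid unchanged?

Codon 1: CAU (His) → CGU (Arg) — missense.
Codon 2: ACG (Thr) → GCG (Ala) — missense.
Codon 3: CUU (Leu) → CUC (Leu) — synonymous.
Codon 4: CGU (Arg) → UGU (Cys) — missense.
Synonymous: 1 of 4.

1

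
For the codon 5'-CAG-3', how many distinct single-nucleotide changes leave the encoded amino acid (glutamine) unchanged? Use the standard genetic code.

1

Position 1: none → 0 synonymous.
Position 2: none → 0 synonymous.
Position 3: CAA → 1 synonymous.
Total: 0 + 0 + 1 = 1.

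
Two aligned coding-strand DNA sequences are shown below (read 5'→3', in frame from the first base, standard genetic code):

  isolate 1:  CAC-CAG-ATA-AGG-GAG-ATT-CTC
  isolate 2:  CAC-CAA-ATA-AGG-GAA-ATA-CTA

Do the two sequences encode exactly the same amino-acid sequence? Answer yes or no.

yes

Codon 1: CAC His / CAC His — identical.
Codon 2: CAG Gln / CAA Gln — synonymous.
Codon 3: ATA Ile / ATA Ile — identical.
Codon 4: AGG Arg / AGG Arg — identical.
Codon 5: GAG Glu / GAA Glu — synonymous.
Codon 6: ATT Ile / ATA Ile — synonymous.
Codon 7: CTC Leu / CTA Leu — synonymous.
Nonsynonymous differences: 0 → same protein.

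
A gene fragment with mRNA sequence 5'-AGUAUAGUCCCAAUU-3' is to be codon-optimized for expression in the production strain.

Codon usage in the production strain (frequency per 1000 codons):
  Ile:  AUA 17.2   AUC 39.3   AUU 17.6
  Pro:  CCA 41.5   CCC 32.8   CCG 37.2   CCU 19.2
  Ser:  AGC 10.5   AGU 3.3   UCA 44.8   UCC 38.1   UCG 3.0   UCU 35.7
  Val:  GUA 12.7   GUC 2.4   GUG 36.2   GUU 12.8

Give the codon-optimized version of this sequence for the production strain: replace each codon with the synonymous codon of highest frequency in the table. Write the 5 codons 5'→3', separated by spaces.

UCA AUC GUG CCA AUC

Codon 1 (Ser): best is UCA at 44.8.
Codon 2 (Ile): best is AUC at 39.3.
Codon 3 (Val): best is GUG at 36.2.
Codon 4 (Pro): best is CCA at 41.5.
Codon 5 (Ile): best is AUC at 39.3.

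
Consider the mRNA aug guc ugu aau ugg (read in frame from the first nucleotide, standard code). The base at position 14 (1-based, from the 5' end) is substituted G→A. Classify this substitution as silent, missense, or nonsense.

Position 14 falls in codon 5: UGG → Trp.
After the substitution the codon is UAG → Stop.
The new codon is a stop codon, so this is a nonsense mutation.

nonsense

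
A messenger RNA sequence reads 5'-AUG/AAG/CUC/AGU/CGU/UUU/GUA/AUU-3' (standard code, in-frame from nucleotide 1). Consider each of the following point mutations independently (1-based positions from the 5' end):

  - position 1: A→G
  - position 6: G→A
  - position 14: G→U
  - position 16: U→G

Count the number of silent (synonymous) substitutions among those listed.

Codon 1: AUG (Met) → GUG (Val) — missense.
Codon 2: AAG (Lys) → AAA (Lys) — synonymous.
Codon 5: CGU (Arg) → CUU (Leu) — missense.
Codon 6: UUU (Phe) → GUU (Val) — missense.
Synonymous: 1 of 4.

1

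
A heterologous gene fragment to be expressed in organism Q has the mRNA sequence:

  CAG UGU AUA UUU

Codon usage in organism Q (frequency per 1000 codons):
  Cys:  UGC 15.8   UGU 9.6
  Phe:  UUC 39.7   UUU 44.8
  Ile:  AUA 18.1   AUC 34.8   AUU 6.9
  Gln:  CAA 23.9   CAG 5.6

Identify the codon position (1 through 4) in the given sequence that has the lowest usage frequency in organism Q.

Codon 1 CAG (Gln): 5.6 per 1000.
Codon 2 UGU (Cys): 9.6 per 1000.
Codon 3 AUA (Ile): 18.1 per 1000.
Codon 4 UUU (Phe): 44.8 per 1000.
Lowest frequency is 5.6 at codon 1.

1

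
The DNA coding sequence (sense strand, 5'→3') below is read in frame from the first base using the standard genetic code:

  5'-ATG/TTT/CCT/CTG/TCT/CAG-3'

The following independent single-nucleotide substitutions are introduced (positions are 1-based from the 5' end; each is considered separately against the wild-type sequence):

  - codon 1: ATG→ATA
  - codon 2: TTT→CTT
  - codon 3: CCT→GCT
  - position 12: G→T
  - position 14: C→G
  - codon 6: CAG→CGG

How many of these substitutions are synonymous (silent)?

Codon 1: ATG (Met) → ATA (Ile) — missense.
Codon 2: TTT (Phe) → CTT (Leu) — missense.
Codon 3: CCT (Pro) → GCT (Ala) — missense.
Codon 4: CTG (Leu) → CTT (Leu) — synonymous.
Codon 5: TCT (Ser) → TGT (Cys) — missense.
Codon 6: CAG (Gln) → CGG (Arg) — missense.
Synonymous: 1 of 6.

1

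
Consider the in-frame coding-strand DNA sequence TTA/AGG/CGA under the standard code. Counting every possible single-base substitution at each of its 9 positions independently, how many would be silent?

8

Codon 1 (TTA, Leu): 2 synonymous substitutions.
Codon 2 (AGG, Arg): 2 synonymous substitutions.
Codon 3 (CGA, Arg): 4 synonymous substitutions.
Total: 2 + 2 + 4 = 8.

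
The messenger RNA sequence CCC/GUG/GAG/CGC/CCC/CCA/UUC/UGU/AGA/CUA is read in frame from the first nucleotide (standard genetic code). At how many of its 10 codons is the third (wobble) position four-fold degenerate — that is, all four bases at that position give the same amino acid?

Codon 1 CCC (Pro): third position 4-fold.
Codon 2 GUG (Val): third position 4-fold.
Codon 3 GAG (Glu): third position 2-fold.
Codon 4 CGC (Arg): third position 4-fold.
Codon 5 CCC (Pro): third position 4-fold.
Codon 6 CCA (Pro): third position 4-fold.
Codon 7 UUC (Phe): third position 2-fold.
Codon 8 UGU (Cys): third position 2-fold.
Codon 9 AGA (Arg): third position 2-fold.
Codon 10 CUA (Leu): third position 4-fold.
Four-fold degenerate third positions: 6.

6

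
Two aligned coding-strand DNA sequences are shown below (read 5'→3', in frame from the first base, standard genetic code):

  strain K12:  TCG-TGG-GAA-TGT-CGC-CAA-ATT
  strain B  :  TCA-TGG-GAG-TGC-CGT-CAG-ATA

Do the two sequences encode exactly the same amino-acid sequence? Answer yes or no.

Codon 1: TCG Ser / TCA Ser — synonymous.
Codon 2: TGG Trp / TGG Trp — identical.
Codon 3: GAA Glu / GAG Glu — synonymous.
Codon 4: TGT Cys / TGC Cys — synonymous.
Codon 5: CGC Arg / CGT Arg — synonymous.
Codon 6: CAA Gln / CAG Gln — synonymous.
Codon 7: ATT Ile / ATA Ile — synonymous.
Nonsynonymous differences: 0 → same protein.

yes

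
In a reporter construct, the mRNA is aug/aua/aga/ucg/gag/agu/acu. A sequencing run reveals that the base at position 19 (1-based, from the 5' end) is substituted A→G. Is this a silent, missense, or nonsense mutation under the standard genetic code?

Position 19 falls in codon 7: ACU → Thr.
After the substitution the codon is GCU → Ala.
Thr ≠ Ala, so this is a missense mutation.

missense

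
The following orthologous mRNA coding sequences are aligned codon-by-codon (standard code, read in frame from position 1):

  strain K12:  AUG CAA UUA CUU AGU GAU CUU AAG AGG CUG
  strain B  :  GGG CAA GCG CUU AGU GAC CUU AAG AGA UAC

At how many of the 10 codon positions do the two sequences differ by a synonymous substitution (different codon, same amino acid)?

2

Codon 1: AUG Met / GGG Gly — nonsynonymous.
Codon 2: CAA Gln / CAA Gln — identical.
Codon 3: UUA Leu / GCG Ala — nonsynonymous.
Codon 4: CUU Leu / CUU Leu — identical.
Codon 5: AGU Ser / AGU Ser — identical.
Codon 6: GAU Asp / GAC Asp — synonymous.
Codon 7: CUU Leu / CUU Leu — identical.
Codon 8: AAG Lys / AAG Lys — identical.
Codon 9: AGG Arg / AGA Arg — synonymous.
Codon 10: CUG Leu / UAC Tyr — nonsynonymous.
Synonymous differences: 2.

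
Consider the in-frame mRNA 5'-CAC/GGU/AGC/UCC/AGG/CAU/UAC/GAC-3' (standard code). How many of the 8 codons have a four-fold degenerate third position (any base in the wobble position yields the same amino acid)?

Codon 1 CAC (His): third position 2-fold.
Codon 2 GGU (Gly): third position 4-fold.
Codon 3 AGC (Ser): third position 2-fold.
Codon 4 UCC (Ser): third position 4-fold.
Codon 5 AGG (Arg): third position 2-fold.
Codon 6 CAU (His): third position 2-fold.
Codon 7 UAC (Tyr): third position 2-fold.
Codon 8 GAC (Asp): third position 2-fold.
Four-fold degenerate third positions: 2.

2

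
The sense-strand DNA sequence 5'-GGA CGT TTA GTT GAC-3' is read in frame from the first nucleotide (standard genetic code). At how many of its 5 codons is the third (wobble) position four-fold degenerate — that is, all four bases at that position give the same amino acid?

3

Codon 1 GGA (Gly): third position 4-fold.
Codon 2 CGT (Arg): third position 4-fold.
Codon 3 TTA (Leu): third position 2-fold.
Codon 4 GTT (Val): third position 4-fold.
Codon 5 GAC (Asp): third position 2-fold.
Four-fold degenerate third positions: 3.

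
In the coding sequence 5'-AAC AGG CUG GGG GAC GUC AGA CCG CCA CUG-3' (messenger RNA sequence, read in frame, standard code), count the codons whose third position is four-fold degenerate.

Codon 1 AAC (Asn): third position 2-fold.
Codon 2 AGG (Arg): third position 2-fold.
Codon 3 CUG (Leu): third position 4-fold.
Codon 4 GGG (Gly): third position 4-fold.
Codon 5 GAC (Asp): third position 2-fold.
Codon 6 GUC (Val): third position 4-fold.
Codon 7 AGA (Arg): third position 2-fold.
Codon 8 CCG (Pro): third position 4-fold.
Codon 9 CCA (Pro): third position 4-fold.
Codon 10 CUG (Leu): third position 4-fold.
Four-fold degenerate third positions: 6.

6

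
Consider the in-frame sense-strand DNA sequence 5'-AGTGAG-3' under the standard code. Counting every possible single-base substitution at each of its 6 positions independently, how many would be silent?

2

Codon 1 (AGT, Ser): 1 synonymous substitution.
Codon 2 (GAG, Glu): 1 synonymous substitution.
Total: 1 + 1 = 2.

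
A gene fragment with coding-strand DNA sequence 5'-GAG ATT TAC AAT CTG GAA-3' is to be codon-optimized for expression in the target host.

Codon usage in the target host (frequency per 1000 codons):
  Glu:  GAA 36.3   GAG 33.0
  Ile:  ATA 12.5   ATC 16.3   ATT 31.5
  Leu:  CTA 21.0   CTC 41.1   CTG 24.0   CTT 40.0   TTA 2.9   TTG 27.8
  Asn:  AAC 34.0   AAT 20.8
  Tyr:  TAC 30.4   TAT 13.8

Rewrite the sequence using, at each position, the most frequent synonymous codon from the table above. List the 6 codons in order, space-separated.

Codon 1 (Glu): best is GAA at 36.3.
Codon 2 (Ile): best is ATT at 31.5.
Codon 3 (Tyr): best is TAC at 30.4.
Codon 4 (Asn): best is AAC at 34.0.
Codon 5 (Leu): best is CTC at 41.1.
Codon 6 (Glu): best is GAA at 36.3.

GAA ATT TAC AAC CTC GAA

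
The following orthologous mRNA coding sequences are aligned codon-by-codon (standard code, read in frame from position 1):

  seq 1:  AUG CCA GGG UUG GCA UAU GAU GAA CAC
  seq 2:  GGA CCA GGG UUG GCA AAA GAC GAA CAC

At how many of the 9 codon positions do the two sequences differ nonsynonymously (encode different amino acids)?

Codon 1: AUG Met / GGA Gly — nonsynonymous.
Codon 2: CCA Pro / CCA Pro — identical.
Codon 3: GGG Gly / GGG Gly — identical.
Codon 4: UUG Leu / UUG Leu — identical.
Codon 5: GCA Ala / GCA Ala — identical.
Codon 6: UAU Tyr / AAA Lys — nonsynonymous.
Codon 7: GAU Asp / GAC Asp — synonymous.
Codon 8: GAA Glu / GAA Glu — identical.
Codon 9: CAC His / CAC His — identical.
Nonsynonymous differences: 2.

2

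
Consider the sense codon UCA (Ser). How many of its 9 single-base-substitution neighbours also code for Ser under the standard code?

Position 1: none → 0 synonymous.
Position 2: none → 0 synonymous.
Position 3: UCU, UCC, UCG → 3 synonymous.
Total: 0 + 0 + 3 = 3.

3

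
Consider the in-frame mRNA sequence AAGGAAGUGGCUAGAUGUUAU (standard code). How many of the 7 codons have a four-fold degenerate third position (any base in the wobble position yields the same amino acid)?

Codon 1 AAG (Lys): third position 2-fold.
Codon 2 GAA (Glu): third position 2-fold.
Codon 3 GUG (Val): third position 4-fold.
Codon 4 GCU (Ala): third position 4-fold.
Codon 5 AGA (Arg): third position 2-fold.
Codon 6 UGU (Cys): third position 2-fold.
Codon 7 UAU (Tyr): third position 2-fold.
Four-fold degenerate third positions: 2.

2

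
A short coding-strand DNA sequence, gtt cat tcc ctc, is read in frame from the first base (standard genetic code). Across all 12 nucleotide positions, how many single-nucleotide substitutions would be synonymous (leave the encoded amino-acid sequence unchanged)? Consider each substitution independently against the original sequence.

Codon 1 (GTT, Val): 3 synonymous substitutions.
Codon 2 (CAT, His): 1 synonymous substitution.
Codon 3 (TCC, Ser): 3 synonymous substitutions.
Codon 4 (CTC, Leu): 3 synonymous substitutions.
Total: 3 + 1 + 3 + 3 = 10.

10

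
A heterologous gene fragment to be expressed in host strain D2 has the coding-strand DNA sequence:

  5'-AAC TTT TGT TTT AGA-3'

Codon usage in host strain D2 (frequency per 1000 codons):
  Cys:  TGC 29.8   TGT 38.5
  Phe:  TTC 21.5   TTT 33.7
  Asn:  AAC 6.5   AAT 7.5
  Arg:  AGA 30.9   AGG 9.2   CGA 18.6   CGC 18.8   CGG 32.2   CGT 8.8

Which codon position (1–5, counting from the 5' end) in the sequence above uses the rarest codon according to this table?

Codon 1 AAC (Asn): 6.5 per 1000.
Codon 2 TTT (Phe): 33.7 per 1000.
Codon 3 TGT (Cys): 38.5 per 1000.
Codon 4 TTT (Phe): 33.7 per 1000.
Codon 5 AGA (Arg): 30.9 per 1000.
Lowest frequency is 6.5 at codon 1.

1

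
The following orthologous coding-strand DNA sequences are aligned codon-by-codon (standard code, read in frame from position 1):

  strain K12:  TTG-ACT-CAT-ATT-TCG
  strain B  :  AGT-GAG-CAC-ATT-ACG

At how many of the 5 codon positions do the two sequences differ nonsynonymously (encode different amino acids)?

3

Codon 1: TTG Leu / AGT Ser — nonsynonymous.
Codon 2: ACT Thr / GAG Glu — nonsynonymous.
Codon 3: CAT His / CAC His — synonymous.
Codon 4: ATT Ile / ATT Ile — identical.
Codon 5: TCG Ser / ACG Thr — nonsynonymous.
Nonsynonymous differences: 3.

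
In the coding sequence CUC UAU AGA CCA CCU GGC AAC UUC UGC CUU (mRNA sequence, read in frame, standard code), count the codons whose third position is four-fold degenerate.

Codon 1 CUC (Leu): third position 4-fold.
Codon 2 UAU (Tyr): third position 2-fold.
Codon 3 AGA (Arg): third position 2-fold.
Codon 4 CCA (Pro): third position 4-fold.
Codon 5 CCU (Pro): third position 4-fold.
Codon 6 GGC (Gly): third position 4-fold.
Codon 7 AAC (Asn): third position 2-fold.
Codon 8 UUC (Phe): third position 2-fold.
Codon 9 UGC (Cys): third position 2-fold.
Codon 10 CUU (Leu): third position 4-fold.
Four-fold degenerate third positions: 5.

5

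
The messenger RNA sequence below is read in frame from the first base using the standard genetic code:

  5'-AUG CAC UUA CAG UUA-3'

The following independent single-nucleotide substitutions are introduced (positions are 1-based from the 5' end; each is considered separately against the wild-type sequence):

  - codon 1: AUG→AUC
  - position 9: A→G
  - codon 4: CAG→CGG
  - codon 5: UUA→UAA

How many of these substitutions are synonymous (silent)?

1

Codon 1: AUG (Met) → AUC (Ile) — missense.
Codon 3: UUA (Leu) → UUG (Leu) — synonymous.
Codon 4: CAG (Gln) → CGG (Arg) — missense.
Codon 5: UUA (Leu) → UAA (Stop) — nonsense.
Synonymous: 1 of 4.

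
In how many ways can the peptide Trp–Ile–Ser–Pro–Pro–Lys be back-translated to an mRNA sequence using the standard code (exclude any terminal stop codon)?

Trp: 1 codon.
Ile: 3 codons.
Ser: 6 codons.
Pro: 4 codons.
Pro: 4 codons.
Lys: 2 codons.
1 × 3 × 6 × 4 × 4 × 2 = 576.

576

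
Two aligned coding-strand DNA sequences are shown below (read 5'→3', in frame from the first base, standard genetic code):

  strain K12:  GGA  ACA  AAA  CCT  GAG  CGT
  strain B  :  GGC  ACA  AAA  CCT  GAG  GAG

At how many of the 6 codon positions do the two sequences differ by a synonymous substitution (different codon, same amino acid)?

Codon 1: GGA Gly / GGC Gly — synonymous.
Codon 2: ACA Thr / ACA Thr — identical.
Codon 3: AAA Lys / AAA Lys — identical.
Codon 4: CCT Pro / CCT Pro — identical.
Codon 5: GAG Glu / GAG Glu — identical.
Codon 6: CGT Arg / GAG Glu — nonsynonymous.
Synonymous differences: 1.

1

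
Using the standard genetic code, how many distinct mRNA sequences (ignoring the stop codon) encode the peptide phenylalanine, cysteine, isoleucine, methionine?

Phe: 2 codons.
Cys: 2 codons.
Ile: 3 codons.
Met: 1 codon.
2 × 2 × 3 × 1 = 12.

12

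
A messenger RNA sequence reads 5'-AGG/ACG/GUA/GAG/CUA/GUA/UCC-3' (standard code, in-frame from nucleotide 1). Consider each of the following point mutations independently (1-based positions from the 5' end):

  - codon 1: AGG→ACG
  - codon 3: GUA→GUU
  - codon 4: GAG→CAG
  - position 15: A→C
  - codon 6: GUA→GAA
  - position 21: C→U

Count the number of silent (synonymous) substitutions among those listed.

Codon 1: AGG (Arg) → ACG (Thr) — missense.
Codon 3: GUA (Val) → GUU (Val) — synonymous.
Codon 4: GAG (Glu) → CAG (Gln) — missense.
Codon 5: CUA (Leu) → CUC (Leu) — synonymous.
Codon 6: GUA (Val) → GAA (Glu) — missense.
Codon 7: UCC (Ser) → UCU (Ser) — synonymous.
Synonymous: 3 of 6.

3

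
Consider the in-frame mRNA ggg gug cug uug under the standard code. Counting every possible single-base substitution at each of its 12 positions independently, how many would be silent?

Codon 1 (GGG, Gly): 3 synonymous substitutions.
Codon 2 (GUG, Val): 3 synonymous substitutions.
Codon 3 (CUG, Leu): 4 synonymous substitutions.
Codon 4 (UUG, Leu): 2 synonymous substitutions.
Total: 3 + 3 + 4 + 2 = 12.

12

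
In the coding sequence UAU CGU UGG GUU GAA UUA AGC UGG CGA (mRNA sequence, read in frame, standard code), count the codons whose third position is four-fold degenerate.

Codon 1 UAU (Tyr): third position 2-fold.
Codon 2 CGU (Arg): third position 4-fold.
Codon 3 UGG (Trp): third position 1-fold.
Codon 4 GUU (Val): third position 4-fold.
Codon 5 GAA (Glu): third position 2-fold.
Codon 6 UUA (Leu): third position 2-fold.
Codon 7 AGC (Ser): third position 2-fold.
Codon 8 UGG (Trp): third position 1-fold.
Codon 9 CGA (Arg): third position 4-fold.
Four-fold degenerate third positions: 3.

3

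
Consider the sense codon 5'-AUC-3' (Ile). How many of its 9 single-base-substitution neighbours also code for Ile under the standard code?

Position 1: none → 0 synonymous.
Position 2: none → 0 synonymous.
Position 3: AUU, AUA → 2 synonymous.
Total: 0 + 0 + 2 = 2.

2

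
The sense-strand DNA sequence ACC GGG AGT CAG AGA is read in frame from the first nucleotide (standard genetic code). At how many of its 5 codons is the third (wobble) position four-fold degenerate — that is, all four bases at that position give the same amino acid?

2

Codon 1 ACC (Thr): third position 4-fold.
Codon 2 GGG (Gly): third position 4-fold.
Codon 3 AGT (Ser): third position 2-fold.
Codon 4 CAG (Gln): third position 2-fold.
Codon 5 AGA (Arg): third position 2-fold.
Four-fold degenerate third positions: 2.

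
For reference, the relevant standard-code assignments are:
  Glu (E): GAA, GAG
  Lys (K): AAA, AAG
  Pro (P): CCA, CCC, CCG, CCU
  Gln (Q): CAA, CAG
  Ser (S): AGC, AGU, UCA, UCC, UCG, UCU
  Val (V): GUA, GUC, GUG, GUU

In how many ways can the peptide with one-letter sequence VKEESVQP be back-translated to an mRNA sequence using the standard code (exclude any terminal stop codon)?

6144

Val: 4 codons.
Lys: 2 codons.
Glu: 2 codons.
Glu: 2 codons.
Ser: 6 codons.
Val: 4 codons.
Gln: 2 codons.
Pro: 4 codons.
4 × 2 × 2 × 2 × 6 × 4 × 2 × 4 = 6144.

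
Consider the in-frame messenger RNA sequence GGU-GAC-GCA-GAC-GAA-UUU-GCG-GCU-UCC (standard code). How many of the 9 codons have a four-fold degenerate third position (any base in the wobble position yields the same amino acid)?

Codon 1 GGU (Gly): third position 4-fold.
Codon 2 GAC (Asp): third position 2-fold.
Codon 3 GCA (Ala): third position 4-fold.
Codon 4 GAC (Asp): third position 2-fold.
Codon 5 GAA (Glu): third position 2-fold.
Codon 6 UUU (Phe): third position 2-fold.
Codon 7 GCG (Ala): third position 4-fold.
Codon 8 GCU (Ala): third position 4-fold.
Codon 9 UCC (Ser): third position 4-fold.
Four-fold degenerate third positions: 5.

5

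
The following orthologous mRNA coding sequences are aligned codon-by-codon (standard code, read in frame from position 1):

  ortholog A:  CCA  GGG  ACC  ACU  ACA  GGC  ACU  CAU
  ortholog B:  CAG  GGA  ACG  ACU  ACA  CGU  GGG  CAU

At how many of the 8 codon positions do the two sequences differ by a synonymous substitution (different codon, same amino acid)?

2

Codon 1: CCA Pro / CAG Gln — nonsynonymous.
Codon 2: GGG Gly / GGA Gly — synonymous.
Codon 3: ACC Thr / ACG Thr — synonymous.
Codon 4: ACU Thr / ACU Thr — identical.
Codon 5: ACA Thr / ACA Thr — identical.
Codon 6: GGC Gly / CGU Arg — nonsynonymous.
Codon 7: ACU Thr / GGG Gly — nonsynonymous.
Codon 8: CAU His / CAU His — identical.
Synonymous differences: 2.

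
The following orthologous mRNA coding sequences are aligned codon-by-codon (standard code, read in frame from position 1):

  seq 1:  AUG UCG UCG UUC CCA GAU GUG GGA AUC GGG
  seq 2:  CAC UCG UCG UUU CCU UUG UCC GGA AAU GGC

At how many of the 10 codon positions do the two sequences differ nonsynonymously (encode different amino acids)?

4

Codon 1: AUG Met / CAC His — nonsynonymous.
Codon 2: UCG Ser / UCG Ser — identical.
Codon 3: UCG Ser / UCG Ser — identical.
Codon 4: UUC Phe / UUU Phe — synonymous.
Codon 5: CCA Pro / CCU Pro — synonymous.
Codon 6: GAU Asp / UUG Leu — nonsynonymous.
Codon 7: GUG Val / UCC Ser — nonsynonymous.
Codon 8: GGA Gly / GGA Gly — identical.
Codon 9: AUC Ile / AAU Asn — nonsynonymous.
Codon 10: GGG Gly / GGC Gly — synonymous.
Nonsynonymous differences: 4.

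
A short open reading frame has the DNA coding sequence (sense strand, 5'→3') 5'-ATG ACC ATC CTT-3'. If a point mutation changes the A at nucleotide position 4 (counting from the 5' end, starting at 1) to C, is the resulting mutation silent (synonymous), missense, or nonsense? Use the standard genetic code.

missense

Position 4 falls in codon 2: ACC → Thr.
After the substitution the codon is CCC → Pro.
Thr ≠ Pro, so this is a missense mutation.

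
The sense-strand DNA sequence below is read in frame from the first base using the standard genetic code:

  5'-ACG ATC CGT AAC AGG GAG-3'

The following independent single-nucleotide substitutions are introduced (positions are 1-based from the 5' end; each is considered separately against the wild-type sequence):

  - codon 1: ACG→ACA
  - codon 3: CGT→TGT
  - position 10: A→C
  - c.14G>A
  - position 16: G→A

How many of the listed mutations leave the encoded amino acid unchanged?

1

Codon 1: ACG (Thr) → ACA (Thr) — synonymous.
Codon 3: CGT (Arg) → TGT (Cys) — missense.
Codon 4: AAC (Asn) → CAC (His) — missense.
Codon 5: AGG (Arg) → AAG (Lys) — missense.
Codon 6: GAG (Glu) → AAG (Lys) — missense.
Synonymous: 1 of 5.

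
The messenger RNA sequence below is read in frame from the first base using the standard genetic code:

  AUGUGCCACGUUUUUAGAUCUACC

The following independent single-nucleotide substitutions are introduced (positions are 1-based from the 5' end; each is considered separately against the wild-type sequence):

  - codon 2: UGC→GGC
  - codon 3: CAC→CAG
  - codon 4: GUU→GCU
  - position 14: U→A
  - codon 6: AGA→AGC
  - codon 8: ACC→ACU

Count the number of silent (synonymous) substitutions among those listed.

1

Codon 2: UGC (Cys) → GGC (Gly) — missense.
Codon 3: CAC (His) → CAG (Gln) — missense.
Codon 4: GUU (Val) → GCU (Ala) — missense.
Codon 5: UUU (Phe) → UAU (Tyr) — missense.
Codon 6: AGA (Arg) → AGC (Ser) — missense.
Codon 8: ACC (Thr) → ACU (Thr) — synonymous.
Synonymous: 1 of 6.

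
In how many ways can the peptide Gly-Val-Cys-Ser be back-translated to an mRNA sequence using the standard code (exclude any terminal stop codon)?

Gly: 4 codons.
Val: 4 codons.
Cys: 2 codons.
Ser: 6 codons.
4 × 4 × 2 × 6 = 192.

192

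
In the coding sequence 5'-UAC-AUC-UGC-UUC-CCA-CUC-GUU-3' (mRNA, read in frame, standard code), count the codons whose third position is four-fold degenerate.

3

Codon 1 UAC (Tyr): third position 2-fold.
Codon 2 AUC (Ile): third position 3-fold.
Codon 3 UGC (Cys): third position 2-fold.
Codon 4 UUC (Phe): third position 2-fold.
Codon 5 CCA (Pro): third position 4-fold.
Codon 6 CUC (Leu): third position 4-fold.
Codon 7 GUU (Val): third position 4-fold.
Four-fold degenerate third positions: 3.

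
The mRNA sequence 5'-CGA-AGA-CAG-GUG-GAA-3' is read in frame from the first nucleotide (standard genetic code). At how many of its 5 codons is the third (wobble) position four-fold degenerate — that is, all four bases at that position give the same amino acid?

Codon 1 CGA (Arg): third position 4-fold.
Codon 2 AGA (Arg): third position 2-fold.
Codon 3 CAG (Gln): third position 2-fold.
Codon 4 GUG (Val): third position 4-fold.
Codon 5 GAA (Glu): third position 2-fold.
Four-fold degenerate third positions: 2.

2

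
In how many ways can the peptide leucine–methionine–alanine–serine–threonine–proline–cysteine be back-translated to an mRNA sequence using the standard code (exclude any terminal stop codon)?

4608

Leu: 6 codons.
Met: 1 codon.
Ala: 4 codons.
Ser: 6 codons.
Thr: 4 codons.
Pro: 4 codons.
Cys: 2 codons.
6 × 1 × 4 × 6 × 4 × 4 × 2 = 4608.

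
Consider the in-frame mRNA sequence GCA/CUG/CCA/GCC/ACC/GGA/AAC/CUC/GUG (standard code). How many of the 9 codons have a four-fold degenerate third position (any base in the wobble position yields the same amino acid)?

Codon 1 GCA (Ala): third position 4-fold.
Codon 2 CUG (Leu): third position 4-fold.
Codon 3 CCA (Pro): third position 4-fold.
Codon 4 GCC (Ala): third position 4-fold.
Codon 5 ACC (Thr): third position 4-fold.
Codon 6 GGA (Gly): third position 4-fold.
Codon 7 AAC (Asn): third position 2-fold.
Codon 8 CUC (Leu): third position 4-fold.
Codon 9 GUG (Val): third position 4-fold.
Four-fold degenerate third positions: 8.

8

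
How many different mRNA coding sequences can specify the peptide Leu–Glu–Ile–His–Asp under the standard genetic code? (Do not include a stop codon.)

Leu: 6 codons.
Glu: 2 codons.
Ile: 3 codons.
His: 2 codons.
Asp: 2 codons.
6 × 2 × 3 × 2 × 2 = 144.

144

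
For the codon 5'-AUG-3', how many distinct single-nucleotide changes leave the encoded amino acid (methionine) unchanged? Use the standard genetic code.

Position 1: none → 0 synonymous.
Position 2: none → 0 synonymous.
Position 3: none → 0 synonymous.
Total: 0 + 0 + 0 = 0.

0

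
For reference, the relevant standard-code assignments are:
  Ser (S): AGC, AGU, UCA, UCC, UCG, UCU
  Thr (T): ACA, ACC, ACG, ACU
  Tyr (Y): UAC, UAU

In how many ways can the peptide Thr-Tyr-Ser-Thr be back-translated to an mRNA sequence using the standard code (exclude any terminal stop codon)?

Thr: 4 codons.
Tyr: 2 codons.
Ser: 6 codons.
Thr: 4 codons.
4 × 2 × 6 × 4 = 192.

192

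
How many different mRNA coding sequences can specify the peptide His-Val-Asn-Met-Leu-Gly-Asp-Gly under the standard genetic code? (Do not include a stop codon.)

3072

His: 2 codons.
Val: 4 codons.
Asn: 2 codons.
Met: 1 codon.
Leu: 6 codons.
Gly: 4 codons.
Asp: 2 codons.
Gly: 4 codons.
2 × 4 × 2 × 1 × 6 × 4 × 2 × 4 = 3072.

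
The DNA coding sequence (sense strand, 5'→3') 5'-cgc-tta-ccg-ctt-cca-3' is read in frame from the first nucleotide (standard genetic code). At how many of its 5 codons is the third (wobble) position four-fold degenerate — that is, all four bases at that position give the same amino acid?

Codon 1 CGC (Arg): third position 4-fold.
Codon 2 TTA (Leu): third position 2-fold.
Codon 3 CCG (Pro): third position 4-fold.
Codon 4 CTT (Leu): third position 4-fold.
Codon 5 CCA (Pro): third position 4-fold.
Four-fold degenerate third positions: 4.

4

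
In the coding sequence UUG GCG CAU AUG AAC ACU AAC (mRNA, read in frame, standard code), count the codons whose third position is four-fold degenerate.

2

Codon 1 UUG (Leu): third position 2-fold.
Codon 2 GCG (Ala): third position 4-fold.
Codon 3 CAU (His): third position 2-fold.
Codon 4 AUG (Met): third position 1-fold.
Codon 5 AAC (Asn): third position 2-fold.
Codon 6 ACU (Thr): third position 4-fold.
Codon 7 AAC (Asn): third position 2-fold.
Four-fold degenerate third positions: 2.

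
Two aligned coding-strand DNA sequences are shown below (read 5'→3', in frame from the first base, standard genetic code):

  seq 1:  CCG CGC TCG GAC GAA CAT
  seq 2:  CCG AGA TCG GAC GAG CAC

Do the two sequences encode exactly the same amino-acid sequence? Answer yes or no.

Codon 1: CCG Pro / CCG Pro — identical.
Codon 2: CGC Arg / AGA Arg — synonymous.
Codon 3: TCG Ser / TCG Ser — identical.
Codon 4: GAC Asp / GAC Asp — identical.
Codon 5: GAA Glu / GAG Glu — synonymous.
Codon 6: CAT His / CAC His — synonymous.
Nonsynonymous differences: 0 → same protein.

yes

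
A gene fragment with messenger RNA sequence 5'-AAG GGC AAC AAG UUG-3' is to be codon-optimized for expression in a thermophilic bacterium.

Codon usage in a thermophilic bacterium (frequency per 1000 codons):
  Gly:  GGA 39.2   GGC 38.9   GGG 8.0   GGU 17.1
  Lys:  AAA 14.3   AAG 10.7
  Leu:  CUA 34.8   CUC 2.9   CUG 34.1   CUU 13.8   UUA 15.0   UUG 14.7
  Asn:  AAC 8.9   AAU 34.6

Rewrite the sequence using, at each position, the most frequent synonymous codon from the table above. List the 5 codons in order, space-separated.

Codon 1 (Lys): best is AAA at 14.3.
Codon 2 (Gly): best is GGA at 39.2.
Codon 3 (Asn): best is AAU at 34.6.
Codon 4 (Lys): best is AAA at 14.3.
Codon 5 (Leu): best is CUA at 34.8.

AAA GGA AAU AAA CUA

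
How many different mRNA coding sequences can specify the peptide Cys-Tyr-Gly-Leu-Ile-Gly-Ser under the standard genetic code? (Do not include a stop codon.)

Cys: 2 codons.
Tyr: 2 codons.
Gly: 4 codons.
Leu: 6 codons.
Ile: 3 codons.
Gly: 4 codons.
Ser: 6 codons.
2 × 2 × 4 × 6 × 3 × 4 × 6 = 6912.

6912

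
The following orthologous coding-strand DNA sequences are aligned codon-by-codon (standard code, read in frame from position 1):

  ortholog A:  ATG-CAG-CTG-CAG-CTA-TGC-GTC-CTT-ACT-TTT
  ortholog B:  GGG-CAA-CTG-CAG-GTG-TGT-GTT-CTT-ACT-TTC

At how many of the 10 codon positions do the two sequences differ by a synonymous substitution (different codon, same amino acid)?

4

Codon 1: ATG Met / GGG Gly — nonsynonymous.
Codon 2: CAG Gln / CAA Gln — synonymous.
Codon 3: CTG Leu / CTG Leu — identical.
Codon 4: CAG Gln / CAG Gln — identical.
Codon 5: CTA Leu / GTG Val — nonsynonymous.
Codon 6: TGC Cys / TGT Cys — synonymous.
Codon 7: GTC Val / GTT Val — synonymous.
Codon 8: CTT Leu / CTT Leu — identical.
Codon 9: ACT Thr / ACT Thr — identical.
Codon 10: TTT Phe / TTC Phe — synonymous.
Synonymous differences: 4.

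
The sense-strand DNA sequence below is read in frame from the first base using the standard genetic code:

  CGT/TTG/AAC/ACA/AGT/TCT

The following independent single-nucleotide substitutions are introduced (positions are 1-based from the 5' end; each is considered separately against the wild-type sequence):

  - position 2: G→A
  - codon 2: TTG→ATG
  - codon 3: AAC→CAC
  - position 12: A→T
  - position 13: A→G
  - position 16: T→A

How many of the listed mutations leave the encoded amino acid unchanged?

1

Codon 1: CGT (Arg) → CAT (His) — missense.
Codon 2: TTG (Leu) → ATG (Met) — missense.
Codon 3: AAC (Asn) → CAC (His) — missense.
Codon 4: ACA (Thr) → ACT (Thr) — synonymous.
Codon 5: AGT (Ser) → GGT (Gly) — missense.
Codon 6: TCT (Ser) → ACT (Thr) — missense.
Synonymous: 1 of 6.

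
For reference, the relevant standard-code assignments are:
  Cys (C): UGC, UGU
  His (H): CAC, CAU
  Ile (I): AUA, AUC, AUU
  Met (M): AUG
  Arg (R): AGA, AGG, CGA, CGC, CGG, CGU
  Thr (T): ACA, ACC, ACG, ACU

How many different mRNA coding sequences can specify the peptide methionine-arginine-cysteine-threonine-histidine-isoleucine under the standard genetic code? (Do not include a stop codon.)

288

Met: 1 codon.
Arg: 6 codons.
Cys: 2 codons.
Thr: 4 codons.
His: 2 codons.
Ile: 3 codons.
1 × 6 × 2 × 4 × 2 × 3 = 288.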